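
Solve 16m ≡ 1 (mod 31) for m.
16^(-1) ≡ 2 (mod 31). Verification: 16 × 2 = 32 ≡ 1 (mod 31)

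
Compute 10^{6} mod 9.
1

Using successive squaring:
Binary expansion of 6: 110
Powers of 10 mod 9 (each is the square of the previous):
  10^1 ≡ 1 (mod 9)
  10^2 ≡ 1² = 1 ≡ 1 (mod 9)
  10^4 ≡ 1² = 1 ≡ 1 (mod 9)
6 = 4 + 2, so 10^6 = 10^4 × 10^2 ≡ 1 × 1 (mod 9)
Multiplying step by step:
  1 × 1 = 1 ≡ 1 (mod 9)
Result: 10^6 ≡ 1 (mod 9)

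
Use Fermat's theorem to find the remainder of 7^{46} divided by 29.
23

By Fermat's Little Theorem, a^(p-1) ≡ 1 (mod p) for prime p and gcd(a, p) = 1
Here p = 29, so 7^28 ≡ 1 (mod 29)
We can reduce the exponent: 46 mod 28 = 18
So 7^46 ≡ 7^18 (mod 29)
Computing: 7^18 mod 29 = 23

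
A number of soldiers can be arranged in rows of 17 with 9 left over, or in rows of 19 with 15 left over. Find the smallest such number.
M = 17 × 19 = 323. M₁ = 19, y₁ ≡ 9 (mod 17). M₂ = 17, y₂ ≡ 9 (mod 19). m = 9×19×9 + 15×17×9 ≡ 281 (mod 323). The smallest positive such number is 281.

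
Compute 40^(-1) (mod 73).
42

Using Extended Euclidean Algorithm:
gcd(40, 73) = 1
Bezout coefficients: 40 × -31 + 73 × 17 = 1
So 40 × -31 ≡ 1 (mod 73)
The inverse is -31 mod 73 = 42
Verification: 40 × 42 = 1680 = 23 × 73 + 1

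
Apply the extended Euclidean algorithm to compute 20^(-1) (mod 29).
Extended GCD: 20(-13) + 29(9) = 1. So 20^(-1) ≡ 16 ≡ 16 (mod 29). Verify: 20 × 16 = 320 ≡ 1 (mod 29)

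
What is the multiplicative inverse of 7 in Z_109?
78

Using Extended Euclidean Algorithm:
gcd(7, 109) = 1
Bezout coefficients: 7 × -31 + 109 × 2 = 1
So 7 × -31 ≡ 1 (mod 109)
The inverse is -31 mod 109 = 78
Verification: 7 × 78 = 546 = 5 × 109 + 1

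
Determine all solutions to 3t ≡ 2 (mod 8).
6

Since gcd(3, 8) = 1 divides 2, a solution exists.
Multiply both sides by the inverse of 3 mod 8:
  3^(-1) mod 8 = 3
  x ≡ 3 × 2 ≡ 6 ≡ 6 (mod 8)
Verification: 3 × 6 = 18 = 2 × 8 + 2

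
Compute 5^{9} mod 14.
13

Using successive squaring:
Binary expansion of 9: 1001
Powers of 5 mod 14 (each is the square of the previous):
  5^1 ≡ 5 (mod 14)
  5^2 ≡ 5² = 25 ≡ 11 (mod 14)
  5^4 ≡ 11² = 121 ≡ 9 (mod 14)
  5^8 ≡ 9² = 81 ≡ 11 (mod 14)
9 = 8 + 1, so 5^9 = 5^8 × 5^1 ≡ 11 × 5 (mod 14)
Multiplying step by step:
  11 × 5 = 55 ≡ 13 (mod 14)
Result: 5^9 ≡ 13 (mod 14)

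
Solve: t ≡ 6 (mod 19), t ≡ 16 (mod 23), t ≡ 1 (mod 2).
M = 19 × 23 × 2 = 874. M₁ = 46, y₁ ≡ 12 (mod 19). M₂ = 38, y₂ ≡ 20 (mod 23). M₃ = 437, y₃ ≡ 1 (mod 2). t = 6×46×12 + 16×38×20 + 1×437×1 ≡ 177 (mod 874)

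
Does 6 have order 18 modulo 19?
p - 1 = 18 has prime divisors 2, 3. Check 6^(18/q) mod 19 for each: 6^(18/2) = 6^9 ≡ 1, 6^(18/3) = 6^6 ≡ 11 (mod 19). Since 6^9 ≡ 1 (mod 19), the order of 6 divides 9 (in fact the order is 9) ≠ 18, so it is not a primitive root.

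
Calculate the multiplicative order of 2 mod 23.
Powers of 2 mod 23: 2^1≡2, 2^2≡4, 2^3≡8, 2^4≡16, 2^5≡9, 2^6≡18, 2^7≡13, 2^8≡3, 2^9≡6, 2^10≡12, 2^11≡1. Order = 11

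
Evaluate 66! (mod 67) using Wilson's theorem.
By Wilson's theorem, (66)! ≡ -1 ≡ 66 (mod 67)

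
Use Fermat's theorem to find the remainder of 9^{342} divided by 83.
38

By Fermat's Little Theorem, a^(p-1) ≡ 1 (mod p) for prime p and gcd(a, p) = 1
Here p = 83, so 9^82 ≡ 1 (mod 83)
We can reduce the exponent: 342 mod 82 = 14
So 9^342 ≡ 9^14 (mod 83)
Computing: 9^14 mod 83 = 38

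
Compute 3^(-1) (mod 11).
3^(-1) ≡ 4 (mod 11). Verification: 3 × 4 = 12 ≡ 1 (mod 11)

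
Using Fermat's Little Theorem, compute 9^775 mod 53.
By Fermat: 9^{52} ≡ 1 (mod 53). 775 ≡ 47 (mod 52). So 9^{775} ≡ 9^{47} ≡ 38 (mod 53)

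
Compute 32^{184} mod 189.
4

Using successive squaring:
Binary expansion of 184: 10111000
Powers of 32 mod 189 (each is the square of the previous):
  32^1 ≡ 32 (mod 189)
  32^2 ≡ 32² = 1024 ≡ 79 (mod 189)
  32^4 ≡ 79² = 6241 ≡ 4 (mod 189)
  32^8 ≡ 4² = 16 ≡ 16 (mod 189)
  32^16 ≡ 16² = 256 ≡ 67 (mod 189)
  32^32 ≡ 67² = 4489 ≡ 142 (mod 189)
  32^64 ≡ 142² = 20164 ≡ 130 (mod 189)
  32^128 ≡ 130² = 16900 ≡ 79 (mod 189)
184 = 128 + 32 + 16 + 8, so 32^184 = 32^128 × 32^32 × 32^16 × 32^8 ≡ 79 × 142 × 67 × 16 (mod 189)
Multiplying step by step:
  79 × 142 = 11218 ≡ 67 (mod 189)
  67 × 67 = 4489 ≡ 142 (mod 189)
  142 × 16 = 2272 ≡ 4 (mod 189)
Result: 32^184 ≡ 4 (mod 189)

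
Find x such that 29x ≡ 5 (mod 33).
7

Since gcd(29, 33) = 1 divides 5, a solution exists.
Multiply both sides by the inverse of 29 mod 33:
  29^(-1) mod 33 = 8
  x ≡ 8 × 5 ≡ 40 ≡ 7 (mod 33)
Verification: 29 × 7 = 203 = 6 × 33 + 5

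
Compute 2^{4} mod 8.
0

Using successive squaring:
Binary expansion of 4: 100
Powers of 2 mod 8 (each is the square of the previous):
  2^1 ≡ 2 (mod 8)
  2^2 ≡ 2² = 4 ≡ 4 (mod 8)
  2^4 ≡ 4² = 16 ≡ 0 (mod 8)
4 is a power of 2, so 2^4 is the last square: ≡ 0 (mod 8)
Result: 2^4 ≡ 0 (mod 8)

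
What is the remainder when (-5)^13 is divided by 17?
Using repeated squaring. (-5) ≡ 12 (mod 17). 13 = 8 + 4 + 1 (binary 1101). Repeated squaring mod 17: 12^1 ≡ 12; 12^2 ≡ 12² = 144 ≡ 8; 12^4 ≡ 8² = 64 ≡ 13; 12^8 ≡ 13² = 169 ≡ 16. Multiply: (-5)^13 ≡ 12^8 × 12^4 × 12^1 ≡ 16 × 13 × 12 (mod 17): 16 × 13 = 208 ≡ 4; 4 × 12 = 48 ≡ 14. So (-5)^13 ≡ 14 (mod 17).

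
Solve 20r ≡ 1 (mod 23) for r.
20^(-1) ≡ 15 (mod 23). Verification: 20 × 15 = 300 ≡ 1 (mod 23)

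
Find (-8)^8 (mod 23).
(-8) ≡ 15 (mod 23). 8 = 8 (binary 1000). Repeated squaring mod 23: 15^1 ≡ 15; 15^2 ≡ 15² = 225 ≡ 18; 15^4 ≡ 18² = 324 ≡ 2; 15^8 ≡ 2² = 4 ≡ 4. So (-8)^8 ≡ 4 (mod 23).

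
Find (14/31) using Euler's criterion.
(14/31) = 14^{15} mod 31 = 1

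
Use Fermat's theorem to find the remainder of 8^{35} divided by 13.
5

By Fermat's Little Theorem, a^(p-1) ≡ 1 (mod p) for prime p and gcd(a, p) = 1
Here p = 13, so 8^12 ≡ 1 (mod 13)
We can reduce the exponent: 35 mod 12 = 11
So 8^35 ≡ 8^11 (mod 13)
Computing: 8^11 mod 13 = 5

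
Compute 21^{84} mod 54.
27

Using successive squaring:
Binary expansion of 84: 1010100
Powers of 21 mod 54 (each is the square of the previous):
  21^1 ≡ 21 (mod 54)
  21^2 ≡ 21² = 441 ≡ 9 (mod 54)
  21^4 ≡ 9² = 81 ≡ 27 (mod 54)
  21^8 ≡ 27² = 729 ≡ 27 (mod 54)
  21^16 ≡ 27² = 729 ≡ 27 (mod 54)
  21^32 ≡ 27² = 729 ≡ 27 (mod 54)
  21^64 ≡ 27² = 729 ≡ 27 (mod 54)
84 = 64 + 16 + 4, so 21^84 = 21^64 × 21^16 × 21^4 ≡ 27 × 27 × 27 (mod 54)
Multiplying step by step:
  27 × 27 = 729 ≡ 27 (mod 54)
  27 × 27 = 729 ≡ 27 (mod 54)
Result: 21^84 ≡ 27 (mod 54)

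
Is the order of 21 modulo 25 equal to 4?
No, the actual order is 5, not 4.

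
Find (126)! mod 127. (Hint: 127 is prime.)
By Wilson's theorem, (126)! ≡ -1 ≡ 126 (mod 127)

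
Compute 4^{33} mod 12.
4

Using successive squaring:
Binary expansion of 33: 100001
Powers of 4 mod 12 (each is the square of the previous):
  4^1 ≡ 4 (mod 12)
  4^2 ≡ 4² = 16 ≡ 4 (mod 12)
  4^4 ≡ 4² = 16 ≡ 4 (mod 12)
  4^8 ≡ 4² = 16 ≡ 4 (mod 12)
  4^16 ≡ 4² = 16 ≡ 4 (mod 12)
  4^32 ≡ 4² = 16 ≡ 4 (mod 12)
33 = 32 + 1, so 4^33 = 4^32 × 4^1 ≡ 4 × 4 (mod 12)
Multiplying step by step:
  4 × 4 = 16 ≡ 4 (mod 12)
Result: 4^33 ≡ 4 (mod 12)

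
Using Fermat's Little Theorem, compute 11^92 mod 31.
By Fermat: 11^{30} ≡ 1 (mod 31). 92 = 3×30 + 2. So 11^{92} ≡ 11^{2} ≡ 28 (mod 31)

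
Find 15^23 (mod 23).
Using Fermat: 15^{22} ≡ 1 (mod 23). 23 ≡ 1 (mod 22). So 15^{23} ≡ 15^{1} ≡ 15 (mod 23)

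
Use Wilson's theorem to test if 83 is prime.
(82)! mod 83 = 82. Since 82 ≡ -1 (mod 83), 83 is prime.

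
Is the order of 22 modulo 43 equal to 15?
No, the actual order is 14, not 15.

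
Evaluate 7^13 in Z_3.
Using Fermat: 7^{2} ≡ 1 (mod 3). 13 ≡ 1 (mod 2). So 7^{13} ≡ 7^{1} ≡ 1 (mod 3)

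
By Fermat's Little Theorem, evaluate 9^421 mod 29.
By Fermat: 9^{28} ≡ 1 (mod 29). 421 ≡ 1 (mod 28). So 9^{421} ≡ 9^{1} ≡ 9 (mod 29)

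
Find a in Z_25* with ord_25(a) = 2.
24 has order 2 mod 25 since 24^{2} ≡ 1 (mod 25) and no smaller power works.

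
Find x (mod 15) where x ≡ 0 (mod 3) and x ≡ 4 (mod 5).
M = 3 × 5 = 15. M₁ = 5, y₁ ≡ 2 (mod 3). M₂ = 3, y₂ ≡ 2 (mod 5). x = 0×5×2 + 4×3×2 ≡ 9 (mod 15)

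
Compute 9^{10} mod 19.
9

Using successive squaring:
Binary expansion of 10: 1010
Powers of 9 mod 19 (each is the square of the previous):
  9^1 ≡ 9 (mod 19)
  9^2 ≡ 9² = 81 ≡ 5 (mod 19)
  9^4 ≡ 5² = 25 ≡ 6 (mod 19)
  9^8 ≡ 6² = 36 ≡ 17 (mod 19)
10 = 8 + 2, so 9^10 = 9^8 × 9^2 ≡ 17 × 5 (mod 19)
Multiplying step by step:
  17 × 5 = 85 ≡ 9 (mod 19)
Result: 9^10 ≡ 9 (mod 19)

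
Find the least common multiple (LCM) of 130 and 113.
14690

First find GCD(130, 113) using the Euclidean algorithm:
130 = 1 × 113 + 17
113 = 6 × 17 + 11
17 = 1 × 11 + 6
11 = 1 × 6 + 5
6 = 1 × 5 + 1
5 = 5 × 1 + 0
GCD(130, 113) = 1

LCM formula: LCM(a, b) = (a × b) / GCD(a, b)
LCM(130, 113) = (130 × 113) / 1
LCM(130, 113) = 14690 / 1
LCM(130, 113) = 14690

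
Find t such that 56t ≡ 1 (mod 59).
56^(-1) ≡ 39 (mod 59). Verification: 56 × 39 = 2184 ≡ 1 (mod 59)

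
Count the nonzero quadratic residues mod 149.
For prime 149, there are (p-1)/2 = (149-1)/2 = 74 quadratic residues (excluding 0).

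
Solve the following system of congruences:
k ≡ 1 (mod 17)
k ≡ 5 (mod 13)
18

Using the Chinese Remainder Theorem:
M = product of moduli = 221
For equation 1: M_1 = 13, 13 ≡ 13 (mod 17), inverse of 13 mod 17 is 4 (check: 13 × 4 = 52 ≡ 1 (mod 17))
For equation 2: M_2 = 17, 17 ≡ 4 (mod 13), inverse of 17 mod 13 is 10 (check: 4 × 10 = 40 ≡ 1 (mod 13))
Combine: k ≡ Σ r_i×M_i×(M_i⁻¹ mod m_i) = 1×13×4 + 5×17×10 = 52 + 850 = 902
902 mod 221 = 18
k ≡ 18 (mod 221)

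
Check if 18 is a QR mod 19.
By Euler's criterion: 18^{9} ≡ 18 (mod 19). Since this equals -1 (≡ 18), 18 is not a QR.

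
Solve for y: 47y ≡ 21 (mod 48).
27

Since gcd(47, 48) = 1 divides 21, a solution exists.
Multiply both sides by the inverse of 47 mod 48:
  47^(-1) mod 48 = 47
  x ≡ 47 × 21 ≡ 987 ≡ 27 (mod 48)
Verification: 47 × 27 = 1269 = 26 × 48 + 21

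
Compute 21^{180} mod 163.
104

Using successive squaring:
Binary expansion of 180: 10110100
Powers of 21 mod 163 (each is the square of the previous):
  21^1 ≡ 21 (mod 163)
  21^2 ≡ 21² = 441 ≡ 115 (mod 163)
  21^4 ≡ 115² = 13225 ≡ 22 (mod 163)
  21^8 ≡ 22² = 484 ≡ 158 (mod 163)
  21^16 ≡ 158² = 24964 ≡ 25 (mod 163)
  21^32 ≡ 25² = 625 ≡ 136 (mod 163)
  21^64 ≡ 136² = 18496 ≡ 77 (mod 163)
  21^128 ≡ 77² = 5929 ≡ 61 (mod 163)
180 = 128 + 32 + 16 + 4, so 21^180 = 21^128 × 21^32 × 21^16 × 21^4 ≡ 61 × 136 × 25 × 22 (mod 163)
Multiplying step by step:
  61 × 136 = 8296 ≡ 146 (mod 163)
  146 × 25 = 3650 ≡ 64 (mod 163)
  64 × 22 = 1408 ≡ 104 (mod 163)
Result: 21^180 ≡ 104 (mod 163)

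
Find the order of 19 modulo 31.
Powers of 19 mod 31: 19^1≡19, 19^2≡20, 19^3≡8, 19^4≡28, 19^5≡5, 19^6≡2, 19^7≡7, 19^8≡9, 19^9≡16, 19^10≡25, 19^11≡10, 19^12≡4, 19^13≡14, 19^14≡18, 19^15≡1. Order = 15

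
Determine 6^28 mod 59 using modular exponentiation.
Using repeated squaring. 28 = 16 + 8 + 4 (binary 11100). Repeated squaring mod 59: 6^1 ≡ 6; 6^2 ≡ 6² = 36 ≡ 36; 6^4 ≡ 36² = 1296 ≡ 57; 6^8 ≡ 57² = 3249 ≡ 4; 6^16 ≡ 4² = 16 ≡ 16. Multiply: 6^28 = 6^16 × 6^8 × 6^4 ≡ 16 × 4 × 57 (mod 59): 16 × 4 = 64 ≡ 5; 5 × 57 = 285 ≡ 49. So 6^28 ≡ 49 (mod 59).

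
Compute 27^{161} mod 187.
27

Using successive squaring:
Binary expansion of 161: 10100001
Powers of 27 mod 187 (each is the square of the previous):
  27^1 ≡ 27 (mod 187)
  27^2 ≡ 27² = 729 ≡ 168 (mod 187)
  27^4 ≡ 168² = 28224 ≡ 174 (mod 187)
  27^8 ≡ 174² = 30276 ≡ 169 (mod 187)
  27^16 ≡ 169² = 28561 ≡ 137 (mod 187)
  27^32 ≡ 137² = 18769 ≡ 69 (mod 187)
  27^64 ≡ 69² = 4761 ≡ 86 (mod 187)
  27^128 ≡ 86² = 7396 ≡ 103 (mod 187)
161 = 128 + 32 + 1, so 27^161 = 27^128 × 27^32 × 27^1 ≡ 103 × 69 × 27 (mod 187)
Multiplying step by step:
  103 × 69 = 7107 ≡ 1 (mod 187)
  1 × 27 = 27 ≡ 27 (mod 187)
Result: 27^161 ≡ 27 (mod 187)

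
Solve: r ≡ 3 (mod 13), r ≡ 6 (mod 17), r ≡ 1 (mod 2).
M = 13 × 17 × 2 = 442. M₁ = 34, y₁ ≡ 5 (mod 13). M₂ = 26, y₂ ≡ 2 (mod 17). M₃ = 221, y₃ ≡ 1 (mod 2). r = 3×34×5 + 6×26×2 + 1×221×1 ≡ 159 (mod 442)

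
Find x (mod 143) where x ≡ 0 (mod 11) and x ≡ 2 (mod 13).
M = 11 × 13 = 143. M₁ = 13, y₁ ≡ 6 (mod 11). M₂ = 11, y₂ ≡ 6 (mod 13). x = 0×13×6 + 2×11×6 ≡ 132 (mod 143)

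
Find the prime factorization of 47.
47

Divide by primes starting from smallest:
47 ÷ 47 = 1

47 = 47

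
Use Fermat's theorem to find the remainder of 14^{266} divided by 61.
13

By Fermat's Little Theorem, a^(p-1) ≡ 1 (mod p) for prime p and gcd(a, p) = 1
Here p = 61, so 14^60 ≡ 1 (mod 61)
We can reduce the exponent: 266 mod 60 = 26
So 14^266 ≡ 14^26 (mod 61)
Computing: 14^26 mod 61 = 13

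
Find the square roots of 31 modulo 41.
The square roots of 31 mod 41 are 20 and 21. Verify: 20² = 400 ≡ 31 (mod 41)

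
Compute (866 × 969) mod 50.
4

(866 × 969) = 839154
839154 mod 50 = 4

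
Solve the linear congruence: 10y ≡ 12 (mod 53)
33

Since gcd(10, 53) = 1 divides 12, a solution exists.
Multiply both sides by the inverse of 10 mod 53:
  10^(-1) mod 53 = 16
  x ≡ 16 × 12 ≡ 192 ≡ 33 (mod 53)
Verification: 10 × 33 = 330 = 6 × 53 + 12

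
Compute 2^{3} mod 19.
8

Using successive squaring:
Binary expansion of 3: 11
Powers of 2 mod 19 (each is the square of the previous):
  2^1 ≡ 2 (mod 19)
  2^2 ≡ 2² = 4 ≡ 4 (mod 19)
3 = 2 + 1, so 2^3 = 2^2 × 2^1 ≡ 4 × 2 (mod 19)
Multiplying step by step:
  4 × 2 = 8 ≡ 8 (mod 19)
Result: 2^3 ≡ 8 (mod 19)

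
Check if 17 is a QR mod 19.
By Euler's criterion: 17^{9} ≡ 1 (mod 19). Since this equals 1, 17 is a QR.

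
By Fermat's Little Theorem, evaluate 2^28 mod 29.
By Fermat's Little Theorem, 2^{28} ≡ 1 (mod 29) since 29 is prime and gcd(2, 29) = 1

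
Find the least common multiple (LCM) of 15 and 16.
240

First find GCD(15, 16) using the Euclidean algorithm:
15 = 0 × 16 + 15
16 = 1 × 15 + 1
15 = 15 × 1 + 0
GCD(15, 16) = 1

LCM formula: LCM(a, b) = (a × b) / GCD(a, b)
LCM(15, 16) = (15 × 16) / 1
LCM(15, 16) = 240 / 1
LCM(15, 16) = 240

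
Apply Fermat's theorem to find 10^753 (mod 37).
By Fermat: 10^{36} ≡ 1 (mod 37). 753 ≡ 33 (mod 36). So 10^{753} ≡ 10^{33} ≡ 1 (mod 37)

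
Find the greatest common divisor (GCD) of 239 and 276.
1

Using the Euclidean algorithm:
239 = 0 × 276 + 239
276 = 1 × 239 + 37
239 = 6 × 37 + 17
37 = 2 × 17 + 3
17 = 5 × 3 + 2
3 = 1 × 2 + 1
2 = 2 × 1 + 0

GCD(239, 276) = 1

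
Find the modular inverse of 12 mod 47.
12^(-1) ≡ 4 (mod 47). Verification: 12 × 4 = 48 ≡ 1 (mod 47)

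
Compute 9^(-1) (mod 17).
9^(-1) ≡ 2 (mod 17). Verification: 9 × 2 = 18 ≡ 1 (mod 17)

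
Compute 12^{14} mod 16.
0

Using successive squaring:
Binary expansion of 14: 1110
Powers of 12 mod 16 (each is the square of the previous):
  12^1 ≡ 12 (mod 16)
  12^2 ≡ 12² = 144 ≡ 0 (mod 16)
  12^4 ≡ 0² = 0 ≡ 0 (mod 16)
  12^8 ≡ 0² = 0 ≡ 0 (mod 16)
14 = 8 + 4 + 2, so 12^14 = 12^8 × 12^4 × 12^2 ≡ 0 × 0 × 0 (mod 16)
Multiplying step by step:
  0 × 0 = 0 ≡ 0 (mod 16)
  0 × 0 = 0 ≡ 0 (mod 16)
Result: 12^14 ≡ 0 (mod 16)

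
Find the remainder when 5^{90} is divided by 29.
By Fermat: 5^{28} ≡ 1 (mod 29). 90 = 3×28 + 6. So 5^{90} ≡ 5^{6} ≡ 23 (mod 29)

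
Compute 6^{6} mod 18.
0

Using successive squaring:
Binary expansion of 6: 110
Powers of 6 mod 18 (each is the square of the previous):
  6^1 ≡ 6 (mod 18)
  6^2 ≡ 6² = 36 ≡ 0 (mod 18)
  6^4 ≡ 0² = 0 ≡ 0 (mod 18)
6 = 4 + 2, so 6^6 = 6^4 × 6^2 ≡ 0 × 0 (mod 18)
Multiplying step by step:
  0 × 0 = 0 ≡ 0 (mod 18)
Result: 6^6 ≡ 0 (mod 18)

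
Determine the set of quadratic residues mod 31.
QRs mod 31: {1, 2, 4, 5, 7, 8, 9, 10, 14, 16, 18, 19, 20, 25, 28}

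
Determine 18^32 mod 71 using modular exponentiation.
Using repeated squaring. 32 = 32 (binary 100000). Repeated squaring mod 71: 18^1 ≡ 18; 18^2 ≡ 18² = 324 ≡ 40; 18^4 ≡ 40² = 1600 ≡ 38; 18^8 ≡ 38² = 1444 ≡ 24; 18^16 ≡ 24² = 576 ≡ 8; 18^32 ≡ 8² = 64 ≡ 64. So 18^32 ≡ 64 (mod 71).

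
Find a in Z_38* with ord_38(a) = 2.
37 has order 2 mod 38 since 37^{2} ≡ 1 (mod 38) and no smaller power works.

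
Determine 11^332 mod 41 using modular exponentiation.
Using Fermat: 11^{40} ≡ 1 (mod 41). 332 ≡ 12 (mod 40). So 11^{332} ≡ 11^{12} ≡ 23 (mod 41)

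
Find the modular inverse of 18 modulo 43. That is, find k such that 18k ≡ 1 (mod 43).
12

Using Extended Euclidean Algorithm:
gcd(18, 43) = 1
Bezout coefficients: 18 × 12 + 43 × -5 = 1
So 18 × 12 ≡ 1 (mod 43)
The inverse is 12 mod 43 = 12
Verification: 18 × 12 = 216 = 5 × 43 + 1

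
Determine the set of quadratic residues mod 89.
QRs mod 89: {1, 2, 4, 5, 8, 9, 10, 11, 16, 17, 18, 20, 21, 22, 25, 32, 34, 36, 39, 40, 42, 44, 45, 47, 49, 50, 53, 55, 57, 64, 67, 68, 69, 71, 72, 73, 78, 79, 80, 81, 84, 85, 87, 88}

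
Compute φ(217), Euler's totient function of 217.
180

Prime factorization: 217 = 7 × 31
Using the formula φ(n) = n × Π(1 - 1/p) for each prime factor p:
φ(217) = 217 × (1 - 1/7) × (1 - 1/31)
φ(217) = 180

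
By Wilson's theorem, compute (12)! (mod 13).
By Wilson's theorem, (12)! ≡ -1 ≡ 12 (mod 13)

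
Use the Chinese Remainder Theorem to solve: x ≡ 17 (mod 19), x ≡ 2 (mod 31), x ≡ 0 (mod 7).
777

Using the Chinese Remainder Theorem:
M = product of moduli = 4123
For equation 1: M_1 = 217, 217 ≡ 8 (mod 19), inverse of 217 mod 19 is 12 (check: 8 × 12 = 96 ≡ 1 (mod 19))
For equation 2: M_2 = 133, 133 ≡ 9 (mod 31), inverse of 133 mod 31 is 7 (check: 9 × 7 = 63 ≡ 1 (mod 31))
For equation 3: M_3 = 589, 589 ≡ 1 (mod 7), inverse of 589 mod 7 is 1 (check: 1 × 1 = 1 ≡ 1 (mod 7))
Combine: x ≡ Σ r_i×M_i×(M_i⁻¹ mod m_i) = 17×217×12 + 2×133×7 + 0×589×1 = 44268 + 1862 + 0 = 46130
46130 mod 4123 = 777
x ≡ 777 (mod 4123)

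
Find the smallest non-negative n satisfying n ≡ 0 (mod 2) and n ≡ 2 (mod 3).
M = 2 × 3 = 6. M₁ = 3, y₁ ≡ 1 (mod 2). M₂ = 2, y₂ ≡ 2 (mod 3). n = 0×3×1 + 2×2×2 ≡ 2 (mod 6)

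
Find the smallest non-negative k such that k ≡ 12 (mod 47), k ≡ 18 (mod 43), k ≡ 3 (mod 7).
13219

Using the Chinese Remainder Theorem:
M = product of moduli = 14147
For equation 1: M_1 = 301, 301 ≡ 19 (mod 47), inverse of 301 mod 47 is 5 (check: 19 × 5 = 95 ≡ 1 (mod 47))
For equation 2: M_2 = 329, 329 ≡ 28 (mod 43), inverse of 329 mod 43 is 20 (check: 28 × 20 = 560 ≡ 1 (mod 43))
For equation 3: M_3 = 2021, 2021 ≡ 5 (mod 7), inverse of 2021 mod 7 is 3 (check: 5 × 3 = 15 ≡ 1 (mod 7))
Combine: k ≡ Σ r_i×M_i×(M_i⁻¹ mod m_i) = 12×301×5 + 18×329×20 + 3×2021×3 = 18060 + 118440 + 18189 = 154689
154689 mod 14147 = 13219
k ≡ 13219 (mod 14147)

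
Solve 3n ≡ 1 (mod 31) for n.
21

Using Extended Euclidean Algorithm:
gcd(3, 31) = 1
Bezout coefficients: 3 × -10 + 31 × 1 = 1
So 3 × -10 ≡ 1 (mod 31)
The inverse is -10 mod 31 = 21
Verification: 3 × 21 = 63 = 2 × 31 + 1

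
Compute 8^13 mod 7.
Using Fermat: 8^{6} ≡ 1 (mod 7). 13 ≡ 1 (mod 6). So 8^{13} ≡ 8^{1} ≡ 1 (mod 7)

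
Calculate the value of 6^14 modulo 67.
Using repeated squaring. 14 = 8 + 4 + 2 (binary 1110). Repeated squaring mod 67: 6^1 ≡ 6; 6^2 ≡ 6² = 36 ≡ 36; 6^4 ≡ 36² = 1296 ≡ 23; 6^8 ≡ 23² = 529 ≡ 60. Multiply: 6^14 = 6^8 × 6^4 × 6^2 ≡ 60 × 23 × 36 (mod 67): 60 × 23 = 1380 ≡ 40; 40 × 36 = 1440 ≡ 33. So 6^14 ≡ 33 (mod 67).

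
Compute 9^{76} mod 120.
81

Using successive squaring:
Binary expansion of 76: 1001100
Powers of 9 mod 120 (each is the square of the previous):
  9^1 ≡ 9 (mod 120)
  9^2 ≡ 9² = 81 ≡ 81 (mod 120)
  9^4 ≡ 81² = 6561 ≡ 81 (mod 120)
  9^8 ≡ 81² = 6561 ≡ 81 (mod 120)
  9^16 ≡ 81² = 6561 ≡ 81 (mod 120)
  9^32 ≡ 81² = 6561 ≡ 81 (mod 120)
  9^64 ≡ 81² = 6561 ≡ 81 (mod 120)
76 = 64 + 8 + 4, so 9^76 = 9^64 × 9^8 × 9^4 ≡ 81 × 81 × 81 (mod 120)
Multiplying step by step:
  81 × 81 = 6561 ≡ 81 (mod 120)
  81 × 81 = 6561 ≡ 81 (mod 120)
Result: 9^76 ≡ 81 (mod 120)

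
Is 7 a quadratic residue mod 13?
By Euler's criterion: 7^{6} ≡ 12 (mod 13). Since this equals -1 (≡ 12), 7 is not a QR.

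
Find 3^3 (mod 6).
3 = 2 + 1 (binary 11). Repeated squaring mod 6: 3^1 ≡ 3; 3^2 ≡ 3² = 9 ≡ 3. Multiply: 3^3 = 3^2 × 3^1 ≡ 3 × 3 (mod 6): 3 × 3 = 9 ≡ 3. So 3^3 ≡ 3 (mod 6).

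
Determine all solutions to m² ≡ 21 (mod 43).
The square roots of 21 mod 43 are 35 and 8. Verify: 35² = 1225 ≡ 21 (mod 43)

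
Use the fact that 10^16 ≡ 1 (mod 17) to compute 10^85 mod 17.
By Fermat: 10^{16} ≡ 1 (mod 17). 85 = 5×16 + 5. So 10^{85} ≡ 10^{5} ≡ 6 (mod 17)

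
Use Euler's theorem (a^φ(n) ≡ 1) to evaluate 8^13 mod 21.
By Euler: 8^{12} ≡ 1 (mod 21) since gcd(8, 21) = 1. 13 = 1×12 + 1. So 8^{13} ≡ 8^{1} ≡ 8 (mod 21)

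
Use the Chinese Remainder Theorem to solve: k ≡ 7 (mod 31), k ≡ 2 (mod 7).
100

Using the Chinese Remainder Theorem:
M = product of moduli = 217
For equation 1: M_1 = 7, 7 ≡ 7 (mod 31), inverse of 7 mod 31 is 9 (check: 7 × 9 = 63 ≡ 1 (mod 31))
For equation 2: M_2 = 31, 31 ≡ 3 (mod 7), inverse of 31 mod 7 is 5 (check: 3 × 5 = 15 ≡ 1 (mod 7))
Combine: k ≡ Σ r_i×M_i×(M_i⁻¹ mod m_i) = 7×7×9 + 2×31×5 = 441 + 310 = 751
751 mod 217 = 100
k ≡ 100 (mod 217)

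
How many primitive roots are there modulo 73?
Number of primitive roots mod 73 = φ(72) = 24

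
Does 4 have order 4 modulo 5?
p - 1 = 4 has prime divisors 2. Check 4^(4/q) mod 5 for each: 4^(4/2) = 4^2 ≡ 1 (mod 5). Since 4^2 ≡ 1 (mod 5), the order of 4 divides 2 (in fact the order is 2) ≠ 4, so it is not a primitive root.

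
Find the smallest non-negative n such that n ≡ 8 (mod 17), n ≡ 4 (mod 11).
59

Using the Chinese Remainder Theorem:
M = product of moduli = 187
For equation 1: M_1 = 11, 11 ≡ 11 (mod 17), inverse of 11 mod 17 is 14 (check: 11 × 14 = 154 ≡ 1 (mod 17))
For equation 2: M_2 = 17, 17 ≡ 6 (mod 11), inverse of 17 mod 11 is 2 (check: 6 × 2 = 12 ≡ 1 (mod 11))
Combine: n ≡ Σ r_i×M_i×(M_i⁻¹ mod m_i) = 8×11×14 + 4×17×2 = 1232 + 136 = 1368
1368 mod 187 = 59
n ≡ 59 (mod 187)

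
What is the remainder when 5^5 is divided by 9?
5 = 4 + 1 (binary 101). Repeated squaring mod 9: 5^1 ≡ 5; 5^2 ≡ 5² = 25 ≡ 7; 5^4 ≡ 7² = 49 ≡ 4. Multiply: 5^5 = 5^4 × 5^1 ≡ 4 × 5 (mod 9): 4 × 5 = 20 ≡ 2. So 5^5 ≡ 2 (mod 9).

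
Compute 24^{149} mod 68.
28

Using successive squaring:
Binary expansion of 149: 10010101
Powers of 24 mod 68 (each is the square of the previous):
  24^1 ≡ 24 (mod 68)
  24^2 ≡ 24² = 576 ≡ 32 (mod 68)
  24^4 ≡ 32² = 1024 ≡ 4 (mod 68)
  24^8 ≡ 4² = 16 ≡ 16 (mod 68)
  24^16 ≡ 16² = 256 ≡ 52 (mod 68)
  24^32 ≡ 52² = 2704 ≡ 52 (mod 68)
  24^64 ≡ 52² = 2704 ≡ 52 (mod 68)
  24^128 ≡ 52² = 2704 ≡ 52 (mod 68)
149 = 128 + 16 + 4 + 1, so 24^149 = 24^128 × 24^16 × 24^4 × 24^1 ≡ 52 × 52 × 4 × 24 (mod 68)
Multiplying step by step:
  52 × 52 = 2704 ≡ 52 (mod 68)
  52 × 4 = 208 ≡ 4 (mod 68)
  4 × 24 = 96 ≡ 28 (mod 68)
Result: 24^149 ≡ 28 (mod 68)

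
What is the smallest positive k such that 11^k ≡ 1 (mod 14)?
Powers of 11 mod 14: 11^1≡11, 11^2≡9, 11^3≡1. Order = 3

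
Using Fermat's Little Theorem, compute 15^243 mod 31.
By Fermat: 15^{30} ≡ 1 (mod 31). 243 ≡ 3 (mod 30). So 15^{243} ≡ 15^{3} ≡ 27 (mod 31)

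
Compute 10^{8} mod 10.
0

Using successive squaring:
Binary expansion of 8: 1000
Powers of 10 mod 10 (each is the square of the previous):
  10^1 ≡ 0 (mod 10)
  10^2 ≡ 0² = 0 ≡ 0 (mod 10)
  10^4 ≡ 0² = 0 ≡ 0 (mod 10)
  10^8 ≡ 0² = 0 ≡ 0 (mod 10)
8 is a power of 2, so 10^8 is the last square: ≡ 0 (mod 10)
Result: 10^8 ≡ 0 (mod 10)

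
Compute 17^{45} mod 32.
17

Using successive squaring:
Binary expansion of 45: 101101
Powers of 17 mod 32 (each is the square of the previous):
  17^1 ≡ 17 (mod 32)
  17^2 ≡ 17² = 289 ≡ 1 (mod 32)
  17^4 ≡ 1² = 1 ≡ 1 (mod 32)
  17^8 ≡ 1² = 1 ≡ 1 (mod 32)
  17^16 ≡ 1² = 1 ≡ 1 (mod 32)
  17^32 ≡ 1² = 1 ≡ 1 (mod 32)
45 = 32 + 8 + 4 + 1, so 17^45 = 17^32 × 17^8 × 17^4 × 17^1 ≡ 1 × 1 × 1 × 17 (mod 32)
Multiplying step by step:
  1 × 1 = 1 ≡ 1 (mod 32)
  1 × 1 = 1 ≡ 1 (mod 32)
  1 × 17 = 17 ≡ 17 (mod 32)
Result: 17^45 ≡ 17 (mod 32)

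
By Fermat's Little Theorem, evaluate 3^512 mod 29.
By Fermat: 3^{28} ≡ 1 (mod 29). 512 ≡ 8 (mod 28). So 3^{512} ≡ 3^{8} ≡ 7 (mod 29)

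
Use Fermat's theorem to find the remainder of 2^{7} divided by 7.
2

By Fermat's Little Theorem, a^(p-1) ≡ 1 (mod p) for prime p and gcd(a, p) = 1
Here p = 7, so 2^6 ≡ 1 (mod 7)
We can reduce the exponent: 7 mod 6 = 1
So 2^7 ≡ 2^1 (mod 7)
Computing: 2^1 mod 7 = 2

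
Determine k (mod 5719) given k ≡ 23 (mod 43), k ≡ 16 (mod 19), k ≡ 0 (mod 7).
5355

Using the Chinese Remainder Theorem:
M = product of moduli = 5719
For equation 1: M_1 = 133, 133 ≡ 4 (mod 43), inverse of 133 mod 43 is 11 (check: 4 × 11 = 44 ≡ 1 (mod 43))
For equation 2: M_2 = 301, 301 ≡ 16 (mod 19), inverse of 301 mod 19 is 6 (check: 16 × 6 = 96 ≡ 1 (mod 19))
For equation 3: M_3 = 817, 817 ≡ 5 (mod 7), inverse of 817 mod 7 is 3 (check: 5 × 3 = 15 ≡ 1 (mod 7))
Combine: k ≡ Σ r_i×M_i×(M_i⁻¹ mod m_i) = 23×133×11 + 16×301×6 + 0×817×3 = 33649 + 28896 + 0 = 62545
62545 mod 5719 = 5355
k ≡ 5355 (mod 5719)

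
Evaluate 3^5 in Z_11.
5 = 4 + 1 (binary 101). Repeated squaring mod 11: 3^1 ≡ 3; 3^2 ≡ 3² = 9 ≡ 9; 3^4 ≡ 9² = 81 ≡ 4. Multiply: 3^5 = 3^4 × 3^1 ≡ 4 × 3 (mod 11): 4 × 3 = 12 ≡ 1. So 3^5 ≡ 1 (mod 11).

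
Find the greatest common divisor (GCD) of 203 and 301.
7

Using the Euclidean algorithm:
203 = 0 × 301 + 203
301 = 1 × 203 + 98
203 = 2 × 98 + 7
98 = 14 × 7 + 0

GCD(203, 301) = 7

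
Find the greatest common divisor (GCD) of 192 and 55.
1

Using the Euclidean algorithm:
192 = 3 × 55 + 27
55 = 2 × 27 + 1
27 = 27 × 1 + 0

GCD(192, 55) = 1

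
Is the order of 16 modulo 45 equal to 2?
No, the actual order is 3, not 2.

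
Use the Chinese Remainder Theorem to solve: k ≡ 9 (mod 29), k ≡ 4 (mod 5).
9

Using the Chinese Remainder Theorem:
M = product of moduli = 145
For equation 1: M_1 = 5, 5 ≡ 5 (mod 29), inverse of 5 mod 29 is 6 (check: 5 × 6 = 30 ≡ 1 (mod 29))
For equation 2: M_2 = 29, 29 ≡ 4 (mod 5), inverse of 29 mod 5 is 4 (check: 4 × 4 = 16 ≡ 1 (mod 5))
Combine: k ≡ Σ r_i×M_i×(M_i⁻¹ mod m_i) = 9×5×6 + 4×29×4 = 270 + 464 = 734
734 mod 145 = 9
k ≡ 9 (mod 145)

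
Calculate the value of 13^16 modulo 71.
Using repeated squaring. 16 = 16 (binary 10000). Repeated squaring mod 71: 13^1 ≡ 13; 13^2 ≡ 13² = 169 ≡ 27; 13^4 ≡ 27² = 729 ≡ 19; 13^8 ≡ 19² = 361 ≡ 6; 13^16 ≡ 6² = 36 ≡ 36. So 13^16 ≡ 36 (mod 71).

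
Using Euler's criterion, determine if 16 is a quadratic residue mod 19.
By Euler's criterion: 16^{9} ≡ 1 (mod 19). Since this equals 1, 16 is a QR.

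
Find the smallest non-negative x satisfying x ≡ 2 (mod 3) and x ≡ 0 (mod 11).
M = 3 × 11 = 33. M₁ = 11, y₁ ≡ 2 (mod 3). M₂ = 3, y₂ ≡ 4 (mod 11). x = 2×11×2 + 0×3×4 ≡ 11 (mod 33)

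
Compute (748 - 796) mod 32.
16

(748 - 796) = -48
-48 mod 32 = 16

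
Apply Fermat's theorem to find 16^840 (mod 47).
By Fermat: 16^{46} ≡ 1 (mod 47). 840 ≡ 12 (mod 46). So 16^{840} ≡ 16^{12} ≡ 4 (mod 47)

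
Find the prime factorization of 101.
101

Divide by primes starting from smallest:
101 ÷ 101 = 1

101 = 101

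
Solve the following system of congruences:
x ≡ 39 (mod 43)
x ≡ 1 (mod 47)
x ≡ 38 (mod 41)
66130

Using the Chinese Remainder Theorem:
M = product of moduli = 82861
For equation 1: M_1 = 1927, 1927 ≡ 35 (mod 43), inverse of 1927 mod 43 is 16 (check: 35 × 16 = 560 ≡ 1 (mod 43))
For equation 2: M_2 = 1763, 1763 ≡ 24 (mod 47), inverse of 1763 mod 47 is 2 (check: 24 × 2 = 48 ≡ 1 (mod 47))
For equation 3: M_3 = 2021, 2021 ≡ 12 (mod 41), inverse of 2021 mod 41 is 24 (check: 12 × 24 = 288 ≡ 1 (mod 41))
Combine: x ≡ Σ r_i×M_i×(M_i⁻¹ mod m_i) = 39×1927×16 + 1×1763×2 + 38×2021×24 = 1202448 + 3526 + 1843152 = 3049126
3049126 mod 82861 = 66130
x ≡ 66130 (mod 82861)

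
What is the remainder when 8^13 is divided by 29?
Using repeated squaring. 13 = 8 + 4 + 1 (binary 1101). Repeated squaring mod 29: 8^1 ≡ 8; 8^2 ≡ 8² = 64 ≡ 6; 8^4 ≡ 6² = 36 ≡ 7; 8^8 ≡ 7² = 49 ≡ 20. Multiply: 8^13 = 8^8 × 8^4 × 8^1 ≡ 20 × 7 × 8 (mod 29): 20 × 7 = 140 ≡ 24; 24 × 8 = 192 ≡ 18. So 8^13 ≡ 18 (mod 29).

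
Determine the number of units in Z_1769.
1680

Prime factorization: 1769 = 29 × 61
Using the formula φ(n) = n × Π(1 - 1/p) for each prime factor p:
φ(1769) = 1769 × (1 - 1/29) × (1 - 1/61)
φ(1769) = 1680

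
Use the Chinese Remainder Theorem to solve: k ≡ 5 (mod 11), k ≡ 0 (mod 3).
27

Using the Chinese Remainder Theorem:
M = product of moduli = 33
For equation 1: M_1 = 3, 3 ≡ 3 (mod 11), inverse of 3 mod 11 is 4 (check: 3 × 4 = 12 ≡ 1 (mod 11))
For equation 2: M_2 = 11, 11 ≡ 2 (mod 3), inverse of 11 mod 3 is 2 (check: 2 × 2 = 4 ≡ 1 (mod 3))
Combine: k ≡ Σ r_i×M_i×(M_i⁻¹ mod m_i) = 5×3×4 + 0×11×2 = 60 + 0 = 60
60 mod 33 = 27
k ≡ 27 (mod 33)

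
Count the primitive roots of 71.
24

The number of primitive roots modulo p is φ(p-1) = φ(70)
φ(70) = 24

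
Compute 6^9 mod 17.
9 = 8 + 1 (binary 1001). Repeated squaring mod 17: 6^1 ≡ 6; 6^2 ≡ 6² = 36 ≡ 2; 6^4 ≡ 2² = 4 ≡ 4; 6^8 ≡ 4² = 16 ≡ 16. Multiply: 6^9 = 6^8 × 6^1 ≡ 16 × 6 (mod 17): 16 × 6 = 96 ≡ 11. So 6^9 ≡ 11 (mod 17).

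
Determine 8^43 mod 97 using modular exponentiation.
Using repeated squaring. 43 = 32 + 8 + 2 + 1 (binary 101011). Repeated squaring mod 97: 8^1 ≡ 8; 8^2 ≡ 8² = 64 ≡ 64; 8^4 ≡ 64² = 4096 ≡ 22; 8^8 ≡ 22² = 484 ≡ 96; 8^16 ≡ 96² = 9216 ≡ 1; 8^32 ≡ 1² = 1 ≡ 1. Multiply: 8^43 = 8^32 × 8^8 × 8^2 × 8^1 ≡ 1 × 96 × 64 × 8 (mod 97): 1 × 96 = 96 ≡ 96; 96 × 64 = 6144 ≡ 33; 33 × 8 = 264 ≡ 70. So 8^43 ≡ 70 (mod 97).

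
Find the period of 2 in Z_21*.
Powers of 2 mod 21: 2^1≡2, 2^2≡4, 2^3≡8, 2^4≡16, 2^5≡11, 2^6≡1. Order = 6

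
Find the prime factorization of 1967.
7 × 281

Divide by primes starting from smallest:
1967 ÷ 7 = 281
281 ÷ 281 = 1

1967 = 7 × 281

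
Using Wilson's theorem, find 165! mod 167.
(166)! = (165)! × (166) ≡ -1 (mod 167). So (165)! ≡ -1 × (166)^(-1) ≡ (-1)×(-1) = 1 (mod 167)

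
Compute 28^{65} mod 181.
109

Using successive squaring:
Binary expansion of 65: 1000001
Powers of 28 mod 181 (each is the square of the previous):
  28^1 ≡ 28 (mod 181)
  28^2 ≡ 28² = 784 ≡ 60 (mod 181)
  28^4 ≡ 60² = 3600 ≡ 161 (mod 181)
  28^8 ≡ 161² = 25921 ≡ 38 (mod 181)
  28^16 ≡ 38² = 1444 ≡ 177 (mod 181)
  28^32 ≡ 177² = 31329 ≡ 16 (mod 181)
  28^64 ≡ 16² = 256 ≡ 75 (mod 181)
65 = 64 + 1, so 28^65 = 28^64 × 28^1 ≡ 75 × 28 (mod 181)
Multiplying step by step:
  75 × 28 = 2100 ≡ 109 (mod 181)
Result: 28^65 ≡ 109 (mod 181)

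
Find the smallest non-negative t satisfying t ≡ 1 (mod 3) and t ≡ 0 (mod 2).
M = 3 × 2 = 6. M₁ = 2, y₁ ≡ 2 (mod 3). M₂ = 3, y₂ ≡ 1 (mod 2). t = 1×2×2 + 0×3×1 ≡ 4 (mod 6)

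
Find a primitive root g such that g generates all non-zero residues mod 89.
p - 1 = 88 has prime divisors 2, 11. h is a primitive root mod 89 iff h^(88/q) ≢ 1 (mod 89) for each such q.
h = 2: 2^44 ≡ 1, 2^8 ≡ 78 (mod 89); 2^44 ≡ 1, so not a primitive root.
h = 3: 3^44 ≡ 88, 3^8 ≡ 64 (mod 89); none is 1, so 3 has order 88 and is a primitive root.
The smallest primitive root mod 89 is g = 3.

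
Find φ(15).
8

Prime factorization: 15 = 3 × 5
Using the formula φ(n) = n × Π(1 - 1/p) for each prime factor p:
φ(15) = 15 × (1 - 1/3) × (1 - 1/5)
φ(15) = 8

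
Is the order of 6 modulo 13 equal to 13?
No, the actual order is 12, not 13.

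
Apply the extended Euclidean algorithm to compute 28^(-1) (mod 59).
Extended GCD: 28(19) + 59(-9) = 1. So 28^(-1) ≡ 19 ≡ 19 (mod 59). Verify: 28 × 19 = 532 ≡ 1 (mod 59)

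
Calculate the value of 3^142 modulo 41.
Using Fermat: 3^{40} ≡ 1 (mod 41). 142 ≡ 22 (mod 40). So 3^{142} ≡ 3^{22} ≡ 32 (mod 41)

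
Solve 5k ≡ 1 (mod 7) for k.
3

Using Extended Euclidean Algorithm:
gcd(5, 7) = 1
Bezout coefficients: 5 × 3 + 7 × -2 = 1
So 5 × 3 ≡ 1 (mod 7)
The inverse is 3 mod 7 = 3
Verification: 5 × 3 = 15 = 2 × 7 + 1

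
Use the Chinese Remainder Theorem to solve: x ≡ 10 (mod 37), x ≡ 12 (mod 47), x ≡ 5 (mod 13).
16697

Using the Chinese Remainder Theorem:
M = product of moduli = 22607
For equation 1: M_1 = 611, 611 ≡ 19 (mod 37), inverse of 611 mod 37 is 2 (check: 19 × 2 = 38 ≡ 1 (mod 37))
For equation 2: M_2 = 481, 481 ≡ 11 (mod 47), inverse of 481 mod 47 is 30 (check: 11 × 30 = 330 ≡ 1 (mod 47))
For equation 3: M_3 = 1739, 1739 ≡ 10 (mod 13), inverse of 1739 mod 13 is 4 (check: 10 × 4 = 40 ≡ 1 (mod 13))
Combine: x ≡ Σ r_i×M_i×(M_i⁻¹ mod m_i) = 10×611×2 + 12×481×30 + 5×1739×4 = 12220 + 173160 + 34780 = 220160
220160 mod 22607 = 16697
x ≡ 16697 (mod 22607)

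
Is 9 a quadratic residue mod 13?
By Euler's criterion: 9^{6} ≡ 1 (mod 13). Since this equals 1, 9 is a QR.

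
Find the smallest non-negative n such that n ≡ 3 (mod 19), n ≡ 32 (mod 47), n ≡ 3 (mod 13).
5437

Using the Chinese Remainder Theorem:
M = product of moduli = 11609
For equation 1: M_1 = 611, 611 ≡ 3 (mod 19), inverse of 611 mod 19 is 13 (check: 3 × 13 = 39 ≡ 1 (mod 19))
For equation 2: M_2 = 247, 247 ≡ 12 (mod 47), inverse of 247 mod 47 is 4 (check: 12 × 4 = 48 ≡ 1 (mod 47))
For equation 3: M_3 = 893, 893 ≡ 9 (mod 13), inverse of 893 mod 13 is 3 (check: 9 × 3 = 27 ≡ 1 (mod 13))
Combine: n ≡ Σ r_i×M_i×(M_i⁻¹ mod m_i) = 3×611×13 + 32×247×4 + 3×893×3 = 23829 + 31616 + 8037 = 63482
63482 mod 11609 = 5437
n ≡ 5437 (mod 11609)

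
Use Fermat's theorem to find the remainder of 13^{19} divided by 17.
4

By Fermat's Little Theorem, a^(p-1) ≡ 1 (mod p) for prime p and gcd(a, p) = 1
Here p = 17, so 13^16 ≡ 1 (mod 17)
We can reduce the exponent: 19 mod 16 = 3
So 13^19 ≡ 13^3 (mod 17)
Computing: 13^3 mod 17 = 4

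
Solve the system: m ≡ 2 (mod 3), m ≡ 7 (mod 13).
M = 3 × 13 = 39. M₁ = 13, y₁ ≡ 1 (mod 3). M₂ = 3, y₂ ≡ 9 (mod 13). m = 2×13×1 + 7×3×9 ≡ 20 (mod 39)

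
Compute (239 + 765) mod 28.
24

(239 + 765) = 1004
1004 mod 28 = 24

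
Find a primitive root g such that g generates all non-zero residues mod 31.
p - 1 = 30 has prime divisors 2, 3, 5. h is a primitive root mod 31 iff h^(30/q) ≢ 1 (mod 31) for each such q.
h = 2: 2^15 ≡ 1, 2^10 ≡ 1, 2^6 ≡ 2 (mod 31); 2^15 ≡ 1, so not a primitive root.
h = 3: 3^15 ≡ 30, 3^10 ≡ 25, 3^6 ≡ 16 (mod 31); none is 1, so 3 has order 30 and is a primitive root.
The smallest primitive root mod 31 is g = 3.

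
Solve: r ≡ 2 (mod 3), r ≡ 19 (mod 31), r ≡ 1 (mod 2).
M = 3 × 31 × 2 = 186. M₁ = 62, y₁ ≡ 2 (mod 3). M₂ = 6, y₂ ≡ 26 (mod 31). M₃ = 93, y₃ ≡ 1 (mod 2). r = 2×62×2 + 19×6×26 + 1×93×1 ≡ 143 (mod 186)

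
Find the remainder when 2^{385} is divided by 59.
By Fermat: 2^{58} ≡ 1 (mod 59). 385 = 6×58 + 37. So 2^{385} ≡ 2^{37} ≡ 39 (mod 59)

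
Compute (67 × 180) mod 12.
0

(67 × 180) = 12060
12060 mod 12 = 0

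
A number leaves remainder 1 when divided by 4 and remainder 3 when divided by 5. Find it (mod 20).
M = 4 × 5 = 20. M₁ = 5, y₁ ≡ 1 (mod 4). M₂ = 4, y₂ ≡ 4 (mod 5). n = 1×5×1 + 3×4×4 ≡ 13 (mod 20)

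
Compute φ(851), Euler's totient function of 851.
792

Prime factorization: 851 = 23 × 37
Using the formula φ(n) = n × Π(1 - 1/p) for each prime factor p:
φ(851) = 851 × (1 - 1/23) × (1 - 1/37)
φ(851) = 792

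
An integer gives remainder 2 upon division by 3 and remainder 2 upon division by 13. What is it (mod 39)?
M = 3 × 13 = 39. M₁ = 13, y₁ ≡ 1 (mod 3). M₂ = 3, y₂ ≡ 9 (mod 13). z = 2×13×1 + 2×3×9 ≡ 2 (mod 39). The smallest positive such number is 2.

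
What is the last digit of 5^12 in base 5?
Using repeated squaring. 5 ≡ 0 (mod 5). 12 = 8 + 4 (binary 1100). Repeated squaring mod 5: 0^1 ≡ 0; 0^2 ≡ 0² = 0 ≡ 0; 0^4 ≡ 0² = 0 ≡ 0; 0^8 ≡ 0² = 0 ≡ 0. Multiply: 5^12 ≡ 0^8 × 0^4 ≡ 0 × 0 (mod 5): 0 × 0 = 0 ≡ 0. So 5^12 ≡ 0 (mod 5).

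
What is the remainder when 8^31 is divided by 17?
Using Fermat: 8^{16} ≡ 1 (mod 17). 31 ≡ 15 (mod 16). So 8^{31} ≡ 8^{15} ≡ 15 (mod 17)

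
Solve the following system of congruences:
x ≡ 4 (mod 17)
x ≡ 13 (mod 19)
89

Using the Chinese Remainder Theorem:
M = product of moduli = 323
For equation 1: M_1 = 19, 19 ≡ 2 (mod 17), inverse of 19 mod 17 is 9 (check: 2 × 9 = 18 ≡ 1 (mod 17))
For equation 2: M_2 = 17, 17 ≡ 17 (mod 19), inverse of 17 mod 19 is 9 (check: 17 × 9 = 153 ≡ 1 (mod 19))
Combine: x ≡ Σ r_i×M_i×(M_i⁻¹ mod m_i) = 4×19×9 + 13×17×9 = 684 + 1989 = 2673
2673 mod 323 = 89
x ≡ 89 (mod 323)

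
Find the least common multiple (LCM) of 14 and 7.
14

First find GCD(14, 7) using the Euclidean algorithm:
14 = 2 × 7 + 0
GCD(14, 7) = 7

LCM formula: LCM(a, b) = (a × b) / GCD(a, b)
LCM(14, 7) = (14 × 7) / 7
LCM(14, 7) = 98 / 7
LCM(14, 7) = 14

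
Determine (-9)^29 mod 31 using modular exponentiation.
Using repeated squaring. (-9) ≡ 22 (mod 31). 29 = 16 + 8 + 4 + 1 (binary 11101). Repeated squaring mod 31: 22^1 ≡ 22; 22^2 ≡ 22² = 484 ≡ 19; 22^4 ≡ 19² = 361 ≡ 20; 22^8 ≡ 20² = 400 ≡ 28; 22^16 ≡ 28² = 784 ≡ 9. Multiply: (-9)^29 ≡ 22^16 × 22^8 × 22^4 × 22^1 ≡ 9 × 28 × 20 × 22 (mod 31): 9 × 28 = 252 ≡ 4; 4 × 20 = 80 ≡ 18; 18 × 22 = 396 ≡ 24. So (-9)^29 ≡ 24 (mod 31).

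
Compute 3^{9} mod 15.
3

Using successive squaring:
Binary expansion of 9: 1001
Powers of 3 mod 15 (each is the square of the previous):
  3^1 ≡ 3 (mod 15)
  3^2 ≡ 3² = 9 ≡ 9 (mod 15)
  3^4 ≡ 9² = 81 ≡ 6 (mod 15)
  3^8 ≡ 6² = 36 ≡ 6 (mod 15)
9 = 8 + 1, so 3^9 = 3^8 × 3^1 ≡ 6 × 3 (mod 15)
Multiplying step by step:
  6 × 3 = 18 ≡ 3 (mod 15)
Result: 3^9 ≡ 3 (mod 15)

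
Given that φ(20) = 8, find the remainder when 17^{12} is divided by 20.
By Euler: 17^{8} ≡ 1 (mod 20) since gcd(17, 20) = 1. 12 = 1×8 + 4. So 17^{12} ≡ 17^{4} ≡ 1 (mod 20)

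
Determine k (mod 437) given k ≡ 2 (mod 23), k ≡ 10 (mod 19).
48

Using the Chinese Remainder Theorem:
M = product of moduli = 437
For equation 1: M_1 = 19, 19 ≡ 19 (mod 23), inverse of 19 mod 23 is 17 (check: 19 × 17 = 323 ≡ 1 (mod 23))
For equation 2: M_2 = 23, 23 ≡ 4 (mod 19), inverse of 23 mod 19 is 5 (check: 4 × 5 = 20 ≡ 1 (mod 19))
Combine: k ≡ Σ r_i×M_i×(M_i⁻¹ mod m_i) = 2×19×17 + 10×23×5 = 646 + 1150 = 1796
1796 mod 437 = 48
k ≡ 48 (mod 437)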